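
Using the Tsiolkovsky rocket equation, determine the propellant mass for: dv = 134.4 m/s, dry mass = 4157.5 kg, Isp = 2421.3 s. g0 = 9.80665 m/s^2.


ve = Isp * g0 = 2421.3 * 9.80665 = 23744.841645 m/s
mass ratio = exp(dv/ve) = exp(134.4/23744.841645) = 1.00567623
m_prop = m_dry * (mr - 1) = 4157.5 * (1.00567623 - 1)
m_prop = 23.5989 kg

23.5989 kg


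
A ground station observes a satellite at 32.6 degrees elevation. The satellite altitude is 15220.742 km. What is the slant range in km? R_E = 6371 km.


h = 15220.742 km, el = 32.6 deg
d = -R_E*sin(el) + sqrt((R_E*sin(el))^2 + 2*R_E*h + h^2)
d = -6371.0000*sin(0.5689773) + sqrt((6371.0000*0.5387708)^2 + 2*6371.0000*15220.742 + 15220.742^2)
d = 17481.5009 km

17481.5009 km


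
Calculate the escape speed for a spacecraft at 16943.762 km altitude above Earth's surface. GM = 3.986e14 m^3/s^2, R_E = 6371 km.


r = 6371.0 + 16943.762 = 23314.7620 km = 2.3314762e+07 m
v_esc = sqrt(2*mu/r) = sqrt(2*3.986e14 / 2.3314762e+07)
v_esc = 5847.4720 m/s = 5.8475 km/s

5.8475 km/s


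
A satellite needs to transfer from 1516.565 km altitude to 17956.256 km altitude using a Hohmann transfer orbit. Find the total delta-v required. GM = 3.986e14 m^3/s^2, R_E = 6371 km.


r1 = 7887.5650 km = 7.887565e+06 m
r2 = 24327.2560 km = 2.4327256e+07 m
dv1 = sqrt(mu/r1)*(sqrt(2*r2/(r1+r2)) - 1) = 1627.5527 m/s
dv2 = sqrt(mu/r2)*(1 - sqrt(2*r1/(r1+r2))) = 1215.2580 m/s
total dv = |dv1| + |dv2| = 1627.5527 + 1215.2580 = 2842.8107 m/s = 2.8428 km/s

2.8428 km/s


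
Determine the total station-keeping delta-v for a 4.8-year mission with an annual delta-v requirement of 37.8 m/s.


dV = rate * years = 37.8 * 4.8
dV = 181.4400 m/s

181.4400 m/s


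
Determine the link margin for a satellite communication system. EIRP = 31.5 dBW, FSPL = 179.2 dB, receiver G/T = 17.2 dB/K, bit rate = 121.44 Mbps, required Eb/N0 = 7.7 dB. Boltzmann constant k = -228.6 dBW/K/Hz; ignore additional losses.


C/N0 = EIRP - FSPL + G/T - k = 31.5 - 179.2 + 17.2 - (-228.6)
C/N0 = 98.1000 dB-Hz
R_b = 121.44 Mbps = 1.2144e+08 bps -> 10*log10(R_b) = 80.8436 dB-Hz
Eb/N0 = C/N0 - 10*log10(R_b) = 98.1000 - 80.8436 = 17.2564 dB
Margin = Eb/N0 - Eb/N0_req = 17.2564 - 7.7 = 9.5564 dB (link closes)

9.5564 dB


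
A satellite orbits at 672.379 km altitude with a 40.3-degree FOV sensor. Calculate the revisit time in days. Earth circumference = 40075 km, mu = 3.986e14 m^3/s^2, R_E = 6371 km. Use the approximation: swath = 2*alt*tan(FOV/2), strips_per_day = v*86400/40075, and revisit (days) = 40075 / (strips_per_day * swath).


swath = 2*672.379*tan(0.3516838) = 493.4426 km
v = sqrt(mu/r) = 7522.7758 m/s = 7.5228 km/s
strips/day = v*86400/40075 = 7.5228*86400/40075 = 16.2188
coverage/day = strips * swath = 16.2188 * 493.4426 = 8003.0405 km
revisit = 40075 / 8003.0405 = 5.0075 days

5.0075 days


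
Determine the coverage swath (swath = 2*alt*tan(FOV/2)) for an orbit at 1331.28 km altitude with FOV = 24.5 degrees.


FOV = 24.5 deg = 0.4276057 rad
swath = 2 * alt * tan(FOV/2) = 2 * 1331.28 * tan(0.2138028)
swath = 2 * 1331.28 * 0.2171213
swath = 578.0984 km

578.0984 km


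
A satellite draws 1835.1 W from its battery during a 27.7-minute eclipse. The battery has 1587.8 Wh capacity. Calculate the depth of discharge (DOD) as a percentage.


E_used = P * t / 60 = 1835.1 * 27.7 / 60 = 847.2045 Wh
DOD = E_used / E_total * 100 = 847.2045 / 1587.8 * 100
DOD = 53.3571 %

53.3571 %


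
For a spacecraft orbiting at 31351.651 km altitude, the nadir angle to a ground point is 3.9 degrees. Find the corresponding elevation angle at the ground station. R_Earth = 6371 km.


r = R_E + alt = 37722.6510 km
Law of sines in the satellite / Earth-center / ground-point triangle:
  sin(nadir)/R_E = sin(90 + el)/r  =>  cos(el) = (r/R_E)*sin(nadir)
cos(el) = (37722.6510 / 6371.0000) * sin(3.9 deg) = 0.4027181
el = arccos(0.4027181) = 66.2518 deg
(Earth-central angle = 90 - nadir - el = 19.8482 deg)

66.2518 degrees


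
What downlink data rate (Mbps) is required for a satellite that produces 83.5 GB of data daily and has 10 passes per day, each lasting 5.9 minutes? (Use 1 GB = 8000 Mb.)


total contact time = 10 * 5.9 * 60 = 3540.0000 s
data = 83.5 GB = 668000.0000 Mb
rate = 668000.0000 / 3540.0000 = 188.7006 Mbps

188.7006 Mbps


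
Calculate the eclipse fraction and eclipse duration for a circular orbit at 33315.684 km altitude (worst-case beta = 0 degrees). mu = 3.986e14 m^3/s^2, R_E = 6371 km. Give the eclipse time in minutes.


r = 39686.6840 km
T = 1311.3759 min
Eclipse fraction = arcsin(R_E/r)/pi = arcsin(6371.0000/39686.6840)/pi
= arcsin(0.1605324)/pi = 0.05132112
Eclipse duration = 0.05132112 * 1311.3759 = 67.3013 min

67.3013 minutes


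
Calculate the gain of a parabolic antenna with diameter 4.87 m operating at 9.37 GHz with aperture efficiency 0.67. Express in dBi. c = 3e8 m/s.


lambda = c/f = 3e8 / 9.37e+09 = 0.03201708 m
G = eta*(pi*D/lambda)^2 = 0.67*(pi*4.87/0.03201708)^2
G = 152992.1483 (linear)
G = 10*log10(152992.1483) = 51.8467 dBi

51.8467 dBi


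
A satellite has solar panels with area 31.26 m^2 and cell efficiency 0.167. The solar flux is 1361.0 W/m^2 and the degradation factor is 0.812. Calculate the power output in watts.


P = area * eta * S * degradation
P = 31.26 * 0.167 * 1361.0 * 0.812
P = 5769.2532 W

5769.2532 W


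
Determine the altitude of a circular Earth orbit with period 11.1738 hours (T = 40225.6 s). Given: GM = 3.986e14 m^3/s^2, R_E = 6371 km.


T = 40225.6 s
r = (mu*T^2/(4*pi^2))^(1/3) = (3.986e14 * 40225.6^2 / (4*pi^2))^(1/3)
r = 2.5374308e+07 m = 25374.3080 km
alt = r - R_E = 25374.3080 - 6371 = 19003.3080 km

19003.3080 km


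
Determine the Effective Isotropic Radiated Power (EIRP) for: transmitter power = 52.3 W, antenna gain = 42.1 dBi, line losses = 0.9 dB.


Pt = 52.3 W = 17.1850 dBW
EIRP = Pt_dBW + Gt - losses = 17.1850 + 42.1 - 0.9 = 58.3850 dBW

58.3850 dBW


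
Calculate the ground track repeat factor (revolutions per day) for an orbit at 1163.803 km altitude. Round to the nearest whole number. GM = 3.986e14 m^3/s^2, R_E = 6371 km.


r = 7.534803e+06 m
T = 2*pi*sqrt(r^3/mu) = 6509.0720 s = 108.4845 min
revs/day = 1440 / 108.4845 = 13.2738
Rounded: 13 revolutions per day

13 revolutions per day


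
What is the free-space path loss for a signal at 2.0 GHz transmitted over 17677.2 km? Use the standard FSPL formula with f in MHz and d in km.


f = 2.0 GHz = 2000.0000 MHz
d = 17677.2 km
FSPL = 32.44 + 20*log10(2000.0000) + 20*log10(17677.2)
FSPL = 32.44 + 66.0206 + 84.9483
FSPL = 183.4089 dB

183.4089 dB


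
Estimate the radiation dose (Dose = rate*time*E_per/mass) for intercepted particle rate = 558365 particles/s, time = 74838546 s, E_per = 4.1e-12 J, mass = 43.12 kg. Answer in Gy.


Total energy deposited = rate * time * E_per
  = 558365 * 74838546 * 4.1e-12 = 171.3276 J
Dose = E_total / mass = 171.3276 / 43.12
Dose = 3.9733 Gy

3.9733 Gy


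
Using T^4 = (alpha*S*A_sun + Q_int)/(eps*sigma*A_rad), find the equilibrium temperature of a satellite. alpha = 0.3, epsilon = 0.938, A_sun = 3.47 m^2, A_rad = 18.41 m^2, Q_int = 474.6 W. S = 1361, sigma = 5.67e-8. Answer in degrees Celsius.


Numerator = alpha*S*A_sun + Q_int = 0.3*1361*3.47 + 474.6 = 1891.4010 W
Denominator = eps*sigma*A_rad = 0.938*5.67e-8*18.41 = 9.7912849e-07 W/K^4
T^4 = 1.9317189e+09 K^4
T = 209.6457 K = -63.5043 C

-63.5043 degrees Celsius


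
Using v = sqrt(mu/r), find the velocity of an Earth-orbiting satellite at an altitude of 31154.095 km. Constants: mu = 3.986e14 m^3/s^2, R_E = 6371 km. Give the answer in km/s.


r = R_E + alt = 6371.0 + 31154.095 = 37525.0950 km = 3.7525095e+07 m
v = sqrt(mu/r) = sqrt(3.986e14 / 3.7525095e+07) = 3259.1755 m/s = 3.2592 km/s

3.2592 km/s


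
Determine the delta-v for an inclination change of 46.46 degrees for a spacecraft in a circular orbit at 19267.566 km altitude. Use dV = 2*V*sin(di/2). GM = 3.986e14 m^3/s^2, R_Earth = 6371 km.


r = 25638.5660 km = 2.5638566e+07 m
V = sqrt(mu/r) = 3942.9546 m/s
di = 46.46 deg = 0.81088 rad
dV = 2*V*sin(di/2) = 2*3942.9546*sin(0.40544)
dV = 3110.3849 m/s = 3.1104 km/s

3.1104 km/s


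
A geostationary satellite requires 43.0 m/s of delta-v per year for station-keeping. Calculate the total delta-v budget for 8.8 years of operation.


dV = rate * years = 43.0 * 8.8
dV = 378.4000 m/s

378.4000 m/s


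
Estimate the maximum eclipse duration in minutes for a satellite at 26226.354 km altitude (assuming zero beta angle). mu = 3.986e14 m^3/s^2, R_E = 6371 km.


r = 32597.3540 km
T = 976.1881 min
Eclipse fraction = arcsin(R_E/r)/pi = arcsin(6371.0000/32597.3540)/pi
= arcsin(0.1954453)/pi = 0.06261521
Eclipse duration = 0.06261521 * 976.1881 = 61.1242 min

61.1242 minutes


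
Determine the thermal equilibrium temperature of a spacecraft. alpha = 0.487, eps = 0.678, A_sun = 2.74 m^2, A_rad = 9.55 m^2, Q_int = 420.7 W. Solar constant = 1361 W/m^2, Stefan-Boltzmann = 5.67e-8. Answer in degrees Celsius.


Numerator = alpha*S*A_sun + Q_int = 0.487*1361*2.74 + 420.7 = 2236.7912 W
Denominator = eps*sigma*A_rad = 0.678*5.67e-8*9.55 = 3.6712683e-07 W/K^4
T^4 = 6.0926933e+09 K^4
T = 279.3845 K = 6.2345 C

6.2345 degrees Celsius


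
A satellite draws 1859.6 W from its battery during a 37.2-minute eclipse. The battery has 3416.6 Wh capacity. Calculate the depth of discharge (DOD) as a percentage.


E_used = P * t / 60 = 1859.6 * 37.2 / 60 = 1152.9520 Wh
DOD = E_used / E_total * 100 = 1152.9520 / 3416.6 * 100
DOD = 33.7456 %

33.7456 %


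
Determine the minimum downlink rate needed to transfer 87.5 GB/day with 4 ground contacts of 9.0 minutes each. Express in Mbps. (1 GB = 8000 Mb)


total contact time = 4 * 9.0 * 60 = 2160.0000 s
data = 87.5 GB = 700000.0000 Mb
rate = 700000.0000 / 2160.0000 = 324.0741 Mbps

324.0741 Mbps


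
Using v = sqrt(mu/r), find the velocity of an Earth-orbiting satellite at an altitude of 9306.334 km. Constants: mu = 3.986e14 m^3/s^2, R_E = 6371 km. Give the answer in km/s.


r = R_E + alt = 6371.0 + 9306.334 = 15677.3340 km = 1.5677334e+07 m
v = sqrt(mu/r) = sqrt(3.986e14 / 1.5677334e+07) = 5042.3448 m/s = 5.0423 km/s

5.0423 km/s


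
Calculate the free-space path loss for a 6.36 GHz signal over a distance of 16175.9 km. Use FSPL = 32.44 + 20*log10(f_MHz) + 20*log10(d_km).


f = 6.36 GHz = 6360.0000 MHz
d = 16175.9 km
FSPL = 32.44 + 20*log10(6360.0000) + 20*log10(16175.9)
FSPL = 32.44 + 76.0691 + 84.1774
FSPL = 192.6865 dB

192.6865 dB


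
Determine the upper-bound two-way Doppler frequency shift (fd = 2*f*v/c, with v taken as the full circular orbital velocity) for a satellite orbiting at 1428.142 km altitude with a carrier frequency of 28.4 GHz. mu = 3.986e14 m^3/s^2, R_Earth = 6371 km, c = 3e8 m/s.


r = 7.799142e+06 m
v = sqrt(mu/r) = 7148.9990 m/s (worst-case radial velocity)
f = 28.4 GHz = 2.84e+10 Hz
fd = 2*f*v/c = 2*2.84e+10*7148.9990/3.0e+08
fd = 1.3535438e+06 Hz

1.3535e+06 Hz


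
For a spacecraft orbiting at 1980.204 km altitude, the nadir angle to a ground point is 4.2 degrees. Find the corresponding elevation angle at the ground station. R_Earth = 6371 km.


r = R_E + alt = 8351.2040 km
Law of sines in the satellite / Earth-center / ground-point triangle:
  sin(nadir)/R_E = sin(90 + el)/r  =>  cos(el) = (r/R_E)*sin(nadir)
cos(el) = (8351.2040 / 6371.0000) * sin(4.2 deg) = 0.09600175
el = arccos(0.09600175) = 84.4910 deg
(Earth-central angle = 90 - nadir - el = 1.3090 deg)

84.4910 degrees


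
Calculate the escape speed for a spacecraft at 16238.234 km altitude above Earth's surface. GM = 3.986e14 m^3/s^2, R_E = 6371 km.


r = 6371.0 + 16238.234 = 22609.2340 km = 2.2609234e+07 m
v_esc = sqrt(2*mu/r) = sqrt(2*3.986e14 / 2.2609234e+07)
v_esc = 5938.0072 m/s = 5.9380 km/s

5.9380 km/s


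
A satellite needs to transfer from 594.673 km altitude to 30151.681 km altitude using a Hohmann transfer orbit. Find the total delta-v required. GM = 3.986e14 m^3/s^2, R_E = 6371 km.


r1 = 6965.6730 km = 6.965673e+06 m
r2 = 36522.6810 km = 3.6522681e+07 m
dv1 = sqrt(mu/r1)*(sqrt(2*r2/(r1+r2)) - 1) = 2239.2366 m/s
dv2 = sqrt(mu/r2)*(1 - sqrt(2*r1/(r1+r2))) = 1433.7894 m/s
total dv = |dv1| + |dv2| = 2239.2366 + 1433.7894 = 3673.0260 m/s = 3.6730 km/s

3.6730 km/s


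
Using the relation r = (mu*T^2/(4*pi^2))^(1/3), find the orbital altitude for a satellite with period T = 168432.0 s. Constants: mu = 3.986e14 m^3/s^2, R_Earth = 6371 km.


T = 168432.0 s
r = (mu*T^2/(4*pi^2))^(1/3) = (3.986e14 * 168432.0^2 / (4*pi^2))^(1/3)
r = 6.5918744e+07 m = 65918.7439 km
alt = r - R_E = 65918.7439 - 6371 = 59547.7439 km

59547.7439 km


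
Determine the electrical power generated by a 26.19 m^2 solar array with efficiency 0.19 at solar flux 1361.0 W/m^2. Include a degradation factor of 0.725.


P = area * eta * S * degradation
P = 26.19 * 0.19 * 1361.0 * 0.725
P = 4910.0423 W

4910.0423 W


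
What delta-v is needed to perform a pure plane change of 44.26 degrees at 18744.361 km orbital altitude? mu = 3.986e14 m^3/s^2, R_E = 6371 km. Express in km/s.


r = 25115.3610 km = 2.5115361e+07 m
V = sqrt(mu/r) = 3983.8129 m/s
di = 44.26 deg = 0.7724827 rad
dV = 2*V*sin(di/2) = 2*3983.8129*sin(0.3862414)
dV = 3001.4791 m/s = 3.0015 km/s

3.0015 km/s


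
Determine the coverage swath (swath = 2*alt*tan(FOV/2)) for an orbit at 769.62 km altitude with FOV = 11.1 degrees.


FOV = 11.1 deg = 0.1937315 rad
swath = 2 * alt * tan(FOV/2) = 2 * 769.62 * tan(0.09686577)
swath = 2 * 769.62 * 0.09716988
swath = 149.5678 km

149.5678 km


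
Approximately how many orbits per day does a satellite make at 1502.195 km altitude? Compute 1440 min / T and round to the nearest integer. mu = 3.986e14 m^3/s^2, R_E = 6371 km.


r = 7.873195e+06 m
T = 2*pi*sqrt(r^3/mu) = 6952.4477 s = 115.8741 min
revs/day = 1440 / 115.8741 = 12.4273
Rounded: 12 revolutions per day

12 revolutions per day


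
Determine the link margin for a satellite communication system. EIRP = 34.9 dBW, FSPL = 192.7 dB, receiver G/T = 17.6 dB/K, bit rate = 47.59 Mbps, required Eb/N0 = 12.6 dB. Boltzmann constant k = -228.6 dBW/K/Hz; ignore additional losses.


C/N0 = EIRP - FSPL + G/T - k = 34.9 - 192.7 + 17.6 - (-228.6)
C/N0 = 88.4000 dB-Hz
R_b = 47.59 Mbps = 4.759e+07 bps -> 10*log10(R_b) = 76.7752 dB-Hz
Eb/N0 = C/N0 - 10*log10(R_b) = 88.4000 - 76.7752 = 11.6248 dB
Margin = Eb/N0 - Eb/N0_req = 11.6248 - 12.6 = -0.975157 dB (negative margin: link does not close)

-0.9752 dB


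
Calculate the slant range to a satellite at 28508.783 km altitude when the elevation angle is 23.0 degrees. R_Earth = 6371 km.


h = 28508.783 km, el = 23.0 deg
d = -R_E*sin(el) + sqrt((R_E*sin(el))^2 + 2*R_E*h + h^2)
d = -6371.0000*sin(0.4014257) + sqrt((6371.0000*0.3907311)^2 + 2*6371.0000*28508.783 + 28508.783^2)
d = 31893.8815 km

31893.8815 km


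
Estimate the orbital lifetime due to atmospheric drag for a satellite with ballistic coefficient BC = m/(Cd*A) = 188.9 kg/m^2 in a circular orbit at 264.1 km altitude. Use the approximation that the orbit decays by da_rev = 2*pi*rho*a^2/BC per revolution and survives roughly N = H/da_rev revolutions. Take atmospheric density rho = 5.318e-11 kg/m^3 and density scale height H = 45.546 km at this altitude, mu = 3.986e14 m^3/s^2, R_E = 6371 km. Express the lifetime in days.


a = R_E + alt = 6635.1000 km = 6.6351e+06 m
da_rev = 2*pi*rho*a^2/BC = 2*pi*5.318e-11*(6.6351e+06)^2/188.9 = 77.873768 m per revolution
N = H/da_rev = 45546.0000 m / 77.873768 m = 584.8696 revolutions
P = 2*pi*sqrt(a^3/mu) = 5378.7633 s
lifetime = N*P = 584.8696 * 5378.7633 = 3.1458752e+06 s = 36.4106 days

36.4106 days


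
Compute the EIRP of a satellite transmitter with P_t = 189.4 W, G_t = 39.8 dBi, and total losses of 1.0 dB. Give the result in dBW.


Pt = 189.4 W = 22.7738 dBW
EIRP = Pt_dBW + Gt - losses = 22.7738 + 39.8 - 1.0 = 61.5738 dBW

61.5738 dBW


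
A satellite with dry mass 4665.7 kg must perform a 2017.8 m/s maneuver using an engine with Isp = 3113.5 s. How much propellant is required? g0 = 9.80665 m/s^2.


ve = Isp * g0 = 3113.5 * 9.80665 = 30533.004775 m/s
mass ratio = exp(dv/ve) = exp(2017.8/30533.004775) = 1.06831844
m_prop = m_dry * (mr - 1) = 4665.7 * (1.06831844 - 1)
m_prop = 318.7534 kg

318.7534 kg


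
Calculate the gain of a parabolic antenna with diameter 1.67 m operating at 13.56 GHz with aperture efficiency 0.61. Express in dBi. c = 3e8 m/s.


lambda = c/f = 3e8 / 1.356e+10 = 0.02212389 m
G = eta*(pi*D/lambda)^2 = 0.61*(pi*1.67/0.02212389)^2
G = 34303.5757 (linear)
G = 10*log10(34303.5757) = 45.3534 dBi

45.3534 dBi


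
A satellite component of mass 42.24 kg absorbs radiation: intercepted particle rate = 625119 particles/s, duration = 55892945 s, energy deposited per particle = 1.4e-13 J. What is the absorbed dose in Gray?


Total energy deposited = rate * time * E_per
  = 625119 * 55892945 * 1.4e-13 = 4.8916 J
Dose = E_total / mass = 4.8916 / 42.24
Dose = 0.1158041 Gy

0.1158 Gy


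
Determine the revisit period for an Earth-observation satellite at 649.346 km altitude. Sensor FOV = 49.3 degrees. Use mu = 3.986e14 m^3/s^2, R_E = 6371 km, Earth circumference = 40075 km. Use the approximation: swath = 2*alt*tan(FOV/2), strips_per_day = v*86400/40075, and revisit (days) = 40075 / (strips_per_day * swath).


swath = 2*649.346*tan(0.4302237) = 595.9591 km
v = sqrt(mu/r) = 7535.1064 m/s = 7.5351 km/s
strips/day = v*86400/40075 = 7.5351*86400/40075 = 16.2454
coverage/day = strips * swath = 16.2454 * 595.9591 = 9681.5751 km
revisit = 40075 / 9681.5751 = 4.1393 days

4.1393 days


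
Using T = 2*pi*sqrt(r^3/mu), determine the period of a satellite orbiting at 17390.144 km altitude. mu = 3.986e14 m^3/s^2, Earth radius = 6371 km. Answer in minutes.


r = 23761.1440 km = 2.3761144e+07 m
T = 2*pi*sqrt(r^3/mu) = 2*pi*sqrt(1.3415351e+22 / 3.986e14)
T = 36451.2344 s = 607.5206 min

607.5206 minutes


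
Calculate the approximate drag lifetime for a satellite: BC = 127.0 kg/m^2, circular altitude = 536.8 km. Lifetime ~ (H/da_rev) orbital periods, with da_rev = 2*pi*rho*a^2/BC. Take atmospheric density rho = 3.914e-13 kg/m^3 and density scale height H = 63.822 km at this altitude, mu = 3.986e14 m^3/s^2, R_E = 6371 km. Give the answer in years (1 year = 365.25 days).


a = R_E + alt = 6907.8000 km = 6.9078e+06 m
da_rev = 2*pi*rho*a^2/BC = 2*pi*3.914e-13*(6.9078e+06)^2/127.0 = 0.92400959 m per revolution
N = H/da_rev = 63822.0000 m / 0.92400959 m = 69070.7117 revolutions
P = 2*pi*sqrt(a^3/mu) = 5713.7450 s
lifetime = N*P = 69070.7117 * 5713.7450 = 3.9465243e+08 s = 4567.7365 days
years = 4567.7365 / 365.25 = 12.5058 years

12.5058 years


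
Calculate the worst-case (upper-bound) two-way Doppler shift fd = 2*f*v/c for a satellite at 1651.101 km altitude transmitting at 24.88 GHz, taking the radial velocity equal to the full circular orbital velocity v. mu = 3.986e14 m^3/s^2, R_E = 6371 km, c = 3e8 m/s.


r = 8.022101e+06 m
v = sqrt(mu/r) = 7048.9525 m/s (worst-case radial velocity)
f = 24.88 GHz = 2.488e+10 Hz
fd = 2*f*v/c = 2*2.488e+10*7048.9525/3.0e+08
fd = 1.1691863e+06 Hz

1.1692e+06 Hz


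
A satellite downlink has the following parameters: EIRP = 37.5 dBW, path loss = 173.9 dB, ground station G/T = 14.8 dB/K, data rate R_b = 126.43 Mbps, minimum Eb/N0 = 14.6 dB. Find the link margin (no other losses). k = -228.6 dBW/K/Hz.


C/N0 = EIRP - FSPL + G/T - k = 37.5 - 173.9 + 14.8 - (-228.6)
C/N0 = 107.0000 dB-Hz
R_b = 126.43 Mbps = 1.2643e+08 bps -> 10*log10(R_b) = 81.0185 dB-Hz
Eb/N0 = C/N0 - 10*log10(R_b) = 107.0000 - 81.0185 = 25.9815 dB
Margin = Eb/N0 - Eb/N0_req = 25.9815 - 14.6 = 11.3815 dB (link closes)

11.3815 dB


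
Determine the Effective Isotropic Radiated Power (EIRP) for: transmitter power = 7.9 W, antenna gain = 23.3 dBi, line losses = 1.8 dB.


Pt = 7.9 W = 8.9763 dBW
EIRP = Pt_dBW + Gt - losses = 8.9763 + 23.3 - 1.8 = 30.4763 dBW

30.4763 dBW


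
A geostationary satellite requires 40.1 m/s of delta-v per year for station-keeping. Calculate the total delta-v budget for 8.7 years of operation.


dV = rate * years = 40.1 * 8.7
dV = 348.8700 m/s

348.8700 m/s


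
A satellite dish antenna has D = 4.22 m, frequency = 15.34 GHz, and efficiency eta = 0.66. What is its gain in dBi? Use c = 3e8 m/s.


lambda = c/f = 3e8 / 1.534e+10 = 0.01955671 m
G = eta*(pi*D/lambda)^2 = 0.66*(pi*4.22/0.01955671)^2
G = 303303.0605 (linear)
G = 10*log10(303303.0605) = 54.8188 dBi

54.8188 dBi


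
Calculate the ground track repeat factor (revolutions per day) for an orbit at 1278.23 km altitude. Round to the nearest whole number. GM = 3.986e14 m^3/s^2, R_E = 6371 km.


r = 7.64923e+06 m
T = 2*pi*sqrt(r^3/mu) = 6657.9082 s = 110.9651 min
revs/day = 1440 / 110.9651 = 12.9770
Rounded: 13 revolutions per day

13 revolutions per day


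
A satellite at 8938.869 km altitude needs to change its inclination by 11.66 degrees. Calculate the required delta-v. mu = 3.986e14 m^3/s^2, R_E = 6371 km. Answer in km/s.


r = 15309.8690 km = 1.5309869e+07 m
V = sqrt(mu/r) = 5102.4988 m/s
di = 11.66 deg = 0.2035054 rad
dV = 2*V*sin(di/2) = 2*5102.4988*sin(0.1017527)
dV = 1036.5951 m/s = 1.0366 km/s

1.0366 km/s


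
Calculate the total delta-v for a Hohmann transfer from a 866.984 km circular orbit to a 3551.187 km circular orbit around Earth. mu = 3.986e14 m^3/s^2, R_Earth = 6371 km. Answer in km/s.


r1 = 7237.9840 km = 7.237984e+06 m
r2 = 9922.1870 km = 9.922187e+06 m
dv1 = sqrt(mu/r1)*(sqrt(2*r2/(r1+r2)) - 1) = 559.3171 m/s
dv2 = sqrt(mu/r2)*(1 - sqrt(2*r1/(r1+r2))) = 516.7787 m/s
total dv = |dv1| + |dv2| = 559.3171 + 516.7787 = 1076.0958 m/s = 1.0761 km/s

1.0761 km/s


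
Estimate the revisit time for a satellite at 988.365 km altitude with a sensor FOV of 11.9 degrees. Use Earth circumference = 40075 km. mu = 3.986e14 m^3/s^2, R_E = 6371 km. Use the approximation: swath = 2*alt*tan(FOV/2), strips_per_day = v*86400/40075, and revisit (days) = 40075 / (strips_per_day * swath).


swath = 2*988.365*tan(0.1038471) = 206.0188 km
v = sqrt(mu/r) = 7359.5028 m/s = 7.3595 km/s
strips/day = v*86400/40075 = 7.3595*86400/40075 = 15.8668
coverage/day = strips * swath = 15.8668 * 206.0188 = 3268.8537 km
revisit = 40075 / 3268.8537 = 12.2596 days

12.2596 days


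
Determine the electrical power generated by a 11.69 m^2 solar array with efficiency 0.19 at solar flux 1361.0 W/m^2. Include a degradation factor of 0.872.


P = area * eta * S * degradation
P = 11.69 * 0.19 * 1361.0 * 0.872
P = 2635.9837 W

2635.9837 W


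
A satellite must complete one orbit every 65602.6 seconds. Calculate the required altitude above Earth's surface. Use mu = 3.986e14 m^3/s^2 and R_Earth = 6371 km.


T = 65602.6 s
r = (mu*T^2/(4*pi^2))^(1/3) = (3.986e14 * 65602.6^2 / (4*pi^2))^(1/3)
r = 3.5156575e+07 m = 35156.5746 km
alt = r - R_E = 35156.5746 - 6371 = 28785.5746 km

28785.5746 km


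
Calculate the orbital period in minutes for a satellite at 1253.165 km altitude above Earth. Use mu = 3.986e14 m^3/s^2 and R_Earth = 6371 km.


r = 7624.1650 km = 7.624165e+06 m
T = 2*pi*sqrt(r^3/mu) = 2*pi*sqrt(4.4317664e+20 / 3.986e14)
T = 6625.2100 s = 110.4202 min

110.4202 minutes


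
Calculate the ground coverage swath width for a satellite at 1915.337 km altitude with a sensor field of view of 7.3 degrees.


FOV = 7.3 deg = 0.127409 rad
swath = 2 * alt * tan(FOV/2) = 2 * 1915.337 * tan(0.06370452)
swath = 2 * 1915.337 * 0.06379083
swath = 244.3619 km

244.3619 km


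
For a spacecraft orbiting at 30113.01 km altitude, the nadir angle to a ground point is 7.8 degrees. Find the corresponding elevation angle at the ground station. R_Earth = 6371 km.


r = R_E + alt = 36484.0100 km
Law of sines in the satellite / Earth-center / ground-point triangle:
  sin(nadir)/R_E = sin(90 + el)/r  =>  cos(el) = (r/R_E)*sin(nadir)
cos(el) = (36484.0100 / 6371.0000) * sin(7.8 deg) = 0.7771854
el = arccos(0.7771854) = 38.9964 deg
(Earth-central angle = 90 - nadir - el = 43.2036 deg)

38.9964 degrees


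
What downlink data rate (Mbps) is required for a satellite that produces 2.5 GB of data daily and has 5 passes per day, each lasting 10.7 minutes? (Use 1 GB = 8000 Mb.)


total contact time = 5 * 10.7 * 60 = 3210.0000 s
data = 2.5 GB = 20000.0000 Mb
rate = 20000.0000 / 3210.0000 = 6.2305 Mbps

6.2305 Mbps


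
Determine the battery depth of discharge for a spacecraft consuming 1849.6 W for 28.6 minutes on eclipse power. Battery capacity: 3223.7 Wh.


E_used = P * t / 60 = 1849.6 * 28.6 / 60 = 881.6427 Wh
DOD = E_used / E_total * 100 = 881.6427 / 3223.7 * 100
DOD = 27.3488 %

27.3488 %


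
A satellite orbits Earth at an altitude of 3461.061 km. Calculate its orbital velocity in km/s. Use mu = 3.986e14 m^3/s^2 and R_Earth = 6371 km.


r = R_E + alt = 6371.0 + 3461.061 = 9832.0610 km = 9.832061e+06 m
v = sqrt(mu/r) = sqrt(3.986e14 / 9.832061e+06) = 6367.1688 m/s = 6.3672 km/s

6.3672 km/s


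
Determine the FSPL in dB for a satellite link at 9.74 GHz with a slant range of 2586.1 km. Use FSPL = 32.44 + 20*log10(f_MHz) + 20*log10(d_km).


f = 9.74 GHz = 9740.0000 MHz
d = 2586.1 km
FSPL = 32.44 + 20*log10(9740.0000) + 20*log10(2586.1)
FSPL = 32.44 + 79.7712 + 68.2529
FSPL = 180.4641 dB

180.4641 dB


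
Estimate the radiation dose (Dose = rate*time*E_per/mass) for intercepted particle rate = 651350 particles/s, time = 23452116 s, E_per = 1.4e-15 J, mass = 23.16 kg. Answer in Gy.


Total energy deposited = rate * time * E_per
  = 651350 * 23452116 * 1.4e-15 = 0.02138575 J
Dose = E_total / mass = 0.02138575 / 23.16
Dose = 9.2339163e-04 Gy

9.2339e-04 Gy


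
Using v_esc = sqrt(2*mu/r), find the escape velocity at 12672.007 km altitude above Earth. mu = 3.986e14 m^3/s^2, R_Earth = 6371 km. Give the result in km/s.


r = 6371.0 + 12672.007 = 19043.0070 km = 1.9043007e+07 m
v_esc = sqrt(2*mu/r) = sqrt(2*3.986e14 / 1.9043007e+07)
v_esc = 6470.1728 m/s = 6.4702 km/s

6.4702 km/s


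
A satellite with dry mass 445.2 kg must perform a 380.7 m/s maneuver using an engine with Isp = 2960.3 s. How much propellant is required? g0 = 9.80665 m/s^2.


ve = Isp * g0 = 2960.3 * 9.80665 = 29030.625995 m/s
mass ratio = exp(dv/ve) = exp(380.7/29030.625995) = 1.01320010
m_prop = m_dry * (mr - 1) = 445.2 * (1.01320010 - 1)
m_prop = 5.8767 kg

5.8767 kg


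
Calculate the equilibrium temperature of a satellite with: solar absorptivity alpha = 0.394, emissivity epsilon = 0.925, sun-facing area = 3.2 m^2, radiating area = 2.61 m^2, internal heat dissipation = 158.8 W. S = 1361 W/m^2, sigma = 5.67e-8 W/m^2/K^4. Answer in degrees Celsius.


Numerator = alpha*S*A_sun + Q_int = 0.394*1361*3.2 + 158.8 = 1874.7488 W
Denominator = eps*sigma*A_rad = 0.925*5.67e-8*2.61 = 1.3688797e-07 W/K^4
T^4 = 1.3695497e+10 K^4
T = 342.0932 K = 68.9432 C

68.9432 degrees Celsius


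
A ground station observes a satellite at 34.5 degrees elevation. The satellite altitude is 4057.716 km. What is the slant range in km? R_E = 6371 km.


h = 4057.716 km, el = 34.5 deg
d = -R_E*sin(el) + sqrt((R_E*sin(el))^2 + 2*R_E*h + h^2)
d = -6371.0000*sin(0.6021386) + sqrt((6371.0000*0.5664062)^2 + 2*6371.0000*4057.716 + 4057.716^2)
d = 5401.9910 km

5401.9910 km


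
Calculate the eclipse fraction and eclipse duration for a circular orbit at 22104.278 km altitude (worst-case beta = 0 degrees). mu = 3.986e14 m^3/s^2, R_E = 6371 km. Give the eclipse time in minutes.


r = 28475.2780 km
T = 797.0066 min
Eclipse fraction = arcsin(R_E/r)/pi = arcsin(6371.0000/28475.2780)/pi
= arcsin(0.2237379)/pi = 0.07182598
Eclipse duration = 0.07182598 * 797.0066 = 57.2458 min

57.2458 minutes


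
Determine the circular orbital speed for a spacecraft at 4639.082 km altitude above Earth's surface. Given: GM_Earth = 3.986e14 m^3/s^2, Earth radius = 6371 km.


r = R_E + alt = 6371.0 + 4639.082 = 11010.0820 km = 1.1010082e+07 m
v = sqrt(mu/r) = sqrt(3.986e14 / 1.1010082e+07) = 6016.9080 m/s = 6.0169 km/s

6.0169 km/s


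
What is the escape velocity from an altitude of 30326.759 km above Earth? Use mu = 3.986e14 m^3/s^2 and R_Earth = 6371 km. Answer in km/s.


r = 6371.0 + 30326.759 = 36697.7590 km = 3.6697759e+07 m
v_esc = sqrt(2*mu/r) = sqrt(2*3.986e14 / 3.6697759e+07)
v_esc = 4660.8365 m/s = 4.6608 km/s

4.6608 km/s


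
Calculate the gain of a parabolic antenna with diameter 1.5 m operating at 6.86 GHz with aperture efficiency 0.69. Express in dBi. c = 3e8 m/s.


lambda = c/f = 3e8 / 6.86e+09 = 0.04373178 m
G = eta*(pi*D/lambda)^2 = 0.69*(pi*1.5/0.04373178)^2
G = 8011.9287 (linear)
G = 10*log10(8011.9287) = 39.0374 dBi

39.0374 dBi


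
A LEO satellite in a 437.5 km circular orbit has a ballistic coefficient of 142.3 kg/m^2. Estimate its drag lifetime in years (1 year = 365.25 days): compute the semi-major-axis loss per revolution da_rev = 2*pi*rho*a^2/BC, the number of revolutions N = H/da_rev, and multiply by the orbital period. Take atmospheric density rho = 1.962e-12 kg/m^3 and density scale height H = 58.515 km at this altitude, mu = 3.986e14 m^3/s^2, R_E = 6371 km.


a = R_E + alt = 6808.5000 km = 6.8085e+06 m
da_rev = 2*pi*rho*a^2/BC = 2*pi*1.962e-12*(6.8085e+06)^2/142.3 = 4.015844 m per revolution
N = H/da_rev = 58515.0000 m / 4.015844 m = 14571.0334 revolutions
P = 2*pi*sqrt(a^3/mu) = 5590.9857 s
lifetime = N*P = 14571.0334 * 5590.9857 = 8.146644e+07 s = 942.8986 days
years = 942.8986 / 365.25 = 2.5815 years

2.5815 years


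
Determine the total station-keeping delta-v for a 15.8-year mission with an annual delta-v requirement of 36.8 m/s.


dV = rate * years = 36.8 * 15.8
dV = 581.4400 m/s

581.4400 m/s


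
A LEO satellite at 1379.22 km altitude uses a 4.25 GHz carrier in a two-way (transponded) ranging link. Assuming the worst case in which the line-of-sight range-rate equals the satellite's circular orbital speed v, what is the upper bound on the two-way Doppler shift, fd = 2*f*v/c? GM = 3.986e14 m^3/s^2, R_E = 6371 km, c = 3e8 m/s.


r = 7.75022e+06 m
v = sqrt(mu/r) = 7171.5269 m/s (worst-case radial velocity)
f = 4.25 GHz = 4.25e+09 Hz
fd = 2*f*v/c = 2*4.25e+09*7171.5269/3.0e+08
fd = 203193.2622 Hz

203193.2622 Hz


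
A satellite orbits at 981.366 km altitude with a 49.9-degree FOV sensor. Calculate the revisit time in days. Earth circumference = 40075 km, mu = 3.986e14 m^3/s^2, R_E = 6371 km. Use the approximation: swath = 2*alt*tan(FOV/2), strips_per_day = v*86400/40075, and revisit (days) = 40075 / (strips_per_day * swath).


swath = 2*981.366*tan(0.4354596) = 913.1526 km
v = sqrt(mu/r) = 7363.0049 m/s = 7.3630 km/s
strips/day = v*86400/40075 = 7.3630*86400/40075 = 15.8743
coverage/day = strips * swath = 15.8743 * 913.1526 = 14495.6817 km
revisit = 40075 / 14495.6817 = 2.7646 days

2.7646 days


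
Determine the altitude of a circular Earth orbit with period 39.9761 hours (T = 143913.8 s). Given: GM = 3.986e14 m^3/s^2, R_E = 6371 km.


T = 143913.8 s
r = (mu*T^2/(4*pi^2))^(1/3) = (3.986e14 * 143913.8^2 / (4*pi^2))^(1/3)
r = 5.9355479e+07 m = 59355.4789 km
alt = r - R_E = 59355.4789 - 6371 = 52984.4789 km

52984.4789 km


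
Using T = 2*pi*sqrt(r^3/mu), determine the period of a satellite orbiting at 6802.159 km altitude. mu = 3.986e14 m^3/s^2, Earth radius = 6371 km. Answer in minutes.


r = 13173.1590 km = 1.3173159e+07 m
T = 2*pi*sqrt(r^3/mu) = 2*pi*sqrt(2.2859662e+21 / 3.986e14)
T = 15046.8684 s = 250.7811 min

250.7811 minutes


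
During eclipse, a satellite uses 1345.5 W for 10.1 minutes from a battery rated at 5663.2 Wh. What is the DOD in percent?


E_used = P * t / 60 = 1345.5 * 10.1 / 60 = 226.4925 Wh
DOD = E_used / E_total * 100 = 226.4925 / 5663.2 * 100
DOD = 3.9994 %

3.9994 %


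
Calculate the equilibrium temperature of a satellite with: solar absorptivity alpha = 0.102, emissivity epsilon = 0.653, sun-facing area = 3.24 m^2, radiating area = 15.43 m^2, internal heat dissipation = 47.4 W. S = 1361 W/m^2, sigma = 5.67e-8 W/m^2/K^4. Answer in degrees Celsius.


Numerator = alpha*S*A_sun + Q_int = 0.102*1361*3.24 + 47.4 = 497.1833 W
Denominator = eps*sigma*A_rad = 0.653*5.67e-8*15.43 = 5.7129729e-07 W/K^4
T^4 = 8.7027067e+08 K^4
T = 171.7567 K = -101.3933 C

-101.3933 degrees Celsius


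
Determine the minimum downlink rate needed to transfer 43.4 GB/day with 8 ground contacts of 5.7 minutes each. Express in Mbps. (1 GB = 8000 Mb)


total contact time = 8 * 5.7 * 60 = 2736.0000 s
data = 43.4 GB = 347200.0000 Mb
rate = 347200.0000 / 2736.0000 = 126.9006 Mbps

126.9006 Mbps


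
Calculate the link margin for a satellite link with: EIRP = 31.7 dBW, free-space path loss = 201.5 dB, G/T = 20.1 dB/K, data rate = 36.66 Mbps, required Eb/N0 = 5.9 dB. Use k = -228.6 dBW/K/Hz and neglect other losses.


C/N0 = EIRP - FSPL + G/T - k = 31.7 - 201.5 + 20.1 - (-228.6)
C/N0 = 78.9000 dB-Hz
R_b = 36.66 Mbps = 3.666e+07 bps -> 10*log10(R_b) = 75.6419 dB-Hz
Eb/N0 = C/N0 - 10*log10(R_b) = 78.9000 - 75.6419 = 3.2581 dB
Margin = Eb/N0 - Eb/N0_req = 3.2581 - 5.9 = -2.6419 dB (negative margin: link does not close)

-2.6419 dB


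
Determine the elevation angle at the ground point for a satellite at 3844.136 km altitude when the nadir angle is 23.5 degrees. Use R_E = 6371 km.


r = R_E + alt = 10215.1360 km
Law of sines in the satellite / Earth-center / ground-point triangle:
  sin(nadir)/R_E = sin(90 + el)/r  =>  cos(el) = (r/R_E)*sin(nadir)
cos(el) = (10215.1360 / 6371.0000) * sin(23.5 deg) = 0.6393464
el = arccos(0.6393464) = 50.2569 deg
(Earth-central angle = 90 - nadir - el = 16.2431 deg)

50.2569 degrees


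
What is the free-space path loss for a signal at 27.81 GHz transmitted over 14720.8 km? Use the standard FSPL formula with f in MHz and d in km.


f = 27.81 GHz = 27810.0000 MHz
d = 14720.8 km
FSPL = 32.44 + 20*log10(27810.0000) + 20*log10(14720.8)
FSPL = 32.44 + 88.8840 + 83.3586
FSPL = 204.6826 dB

204.6826 dB


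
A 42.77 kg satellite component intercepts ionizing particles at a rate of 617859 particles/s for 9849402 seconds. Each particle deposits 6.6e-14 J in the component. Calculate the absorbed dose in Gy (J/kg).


Total energy deposited = rate * time * E_per
  = 617859 * 9849402 * 6.6e-14 = 0.4016458 J
Dose = E_total / mass = 0.4016458 / 42.77
Dose = 0.009390829 Gy

0.0094 Gy


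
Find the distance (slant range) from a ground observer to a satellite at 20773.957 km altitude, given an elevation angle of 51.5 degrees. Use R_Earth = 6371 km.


h = 20773.957 km, el = 51.5 deg
d = -R_E*sin(el) + sqrt((R_E*sin(el))^2 + 2*R_E*h + h^2)
d = -6371.0000*sin(0.8988446) + sqrt((6371.0000*0.7826082)^2 + 2*6371.0000*20773.957 + 20773.957^2)
d = 21867.6663 km

21867.6663 km


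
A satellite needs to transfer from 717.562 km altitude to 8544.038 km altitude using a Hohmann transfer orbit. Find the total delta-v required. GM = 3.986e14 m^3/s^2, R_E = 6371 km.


r1 = 7088.5620 km = 7.088562e+06 m
r2 = 14915.0380 km = 1.4915038e+07 m
dv1 = sqrt(mu/r1)*(sqrt(2*r2/(r1+r2)) - 1) = 1232.3564 m/s
dv2 = sqrt(mu/r2)*(1 - sqrt(2*r1/(r1+r2))) = 1020.0189 m/s
total dv = |dv1| + |dv2| = 1232.3564 + 1020.0189 = 2252.3754 m/s = 2.2524 km/s

2.2524 km/s


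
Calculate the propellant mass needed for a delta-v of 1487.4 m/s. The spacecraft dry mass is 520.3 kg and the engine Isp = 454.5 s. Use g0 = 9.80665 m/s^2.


ve = Isp * g0 = 454.5 * 9.80665 = 4457.122425 m/s
mass ratio = exp(dv/ve) = exp(1487.4/4457.122425) = 1.39614249
m_prop = m_dry * (mr - 1) = 520.3 * (1.39614249 - 1)
m_prop = 206.1129 kg

206.1129 kg


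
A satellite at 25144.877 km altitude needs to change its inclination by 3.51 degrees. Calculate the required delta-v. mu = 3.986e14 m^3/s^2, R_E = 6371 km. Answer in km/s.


r = 31515.8770 km = 3.1515877e+07 m
V = sqrt(mu/r) = 3556.3455 m/s
di = 3.51 deg = 0.06126106 rad
dV = 2*V*sin(di/2) = 2*3556.3455*sin(0.03063053)
dV = 217.8314 m/s = 0.2178314 km/s

0.2178 km/s


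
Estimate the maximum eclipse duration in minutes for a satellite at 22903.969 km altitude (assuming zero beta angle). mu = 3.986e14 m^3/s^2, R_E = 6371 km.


r = 29274.9690 km
T = 830.8156 min
Eclipse fraction = arcsin(R_E/r)/pi = arcsin(6371.0000/29274.9690)/pi
= arcsin(0.2176262)/pi = 0.06983137
Eclipse duration = 0.06983137 * 830.8156 = 58.0170 min

58.0170 minutes


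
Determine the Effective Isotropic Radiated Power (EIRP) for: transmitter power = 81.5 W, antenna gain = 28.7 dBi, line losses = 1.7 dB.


Pt = 81.5 W = 19.1116 dBW
EIRP = Pt_dBW + Gt - losses = 19.1116 + 28.7 - 1.7 = 46.1116 dBW

46.1116 dBW


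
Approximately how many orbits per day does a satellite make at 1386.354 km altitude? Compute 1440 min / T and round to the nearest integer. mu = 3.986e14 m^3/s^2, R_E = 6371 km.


r = 7.757354e+06 m
T = 2*pi*sqrt(r^3/mu) = 6799.5729 s = 113.3262 min
revs/day = 1440 / 113.3262 = 12.7067
Rounded: 13 revolutions per day

13 revolutions per day


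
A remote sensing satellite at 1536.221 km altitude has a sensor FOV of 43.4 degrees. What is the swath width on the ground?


FOV = 43.4 deg = 0.7574729 rad
swath = 2 * alt * tan(FOV/2) = 2 * 1536.221 * tan(0.3787364)
swath = 2 * 1536.221 * 0.3979483
swath = 1222.6732 km

1222.6732 km


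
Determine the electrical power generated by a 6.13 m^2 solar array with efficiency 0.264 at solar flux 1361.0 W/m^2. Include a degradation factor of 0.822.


P = area * eta * S * degradation
P = 6.13 * 0.264 * 1361.0 * 0.822
P = 1810.4826 W

1810.4826 W


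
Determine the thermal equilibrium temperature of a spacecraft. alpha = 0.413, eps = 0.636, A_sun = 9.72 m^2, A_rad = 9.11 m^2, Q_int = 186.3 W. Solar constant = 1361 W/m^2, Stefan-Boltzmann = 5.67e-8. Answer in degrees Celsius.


Numerator = alpha*S*A_sun + Q_int = 0.413*1361*9.72 + 186.3 = 5649.8440 W
Denominator = eps*sigma*A_rad = 0.636*5.67e-8*9.11 = 3.2851753e-07 W/K^4
T^4 = 1.7197998e+10 K^4
T = 362.1341 K = 88.9841 C

88.9841 degrees Celsius


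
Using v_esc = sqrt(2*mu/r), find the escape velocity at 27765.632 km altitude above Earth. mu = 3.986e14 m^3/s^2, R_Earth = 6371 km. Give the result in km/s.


r = 6371.0 + 27765.632 = 34136.6320 km = 3.4136632e+07 m
v_esc = sqrt(2*mu/r) = sqrt(2*3.986e14 / 3.4136632e+07)
v_esc = 4832.5161 m/s = 4.8325 km/s

4.8325 km/s


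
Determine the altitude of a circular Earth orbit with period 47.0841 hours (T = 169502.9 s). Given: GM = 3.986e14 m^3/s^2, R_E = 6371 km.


T = 169502.9 s
r = (mu*T^2/(4*pi^2))^(1/3) = (3.986e14 * 169502.9^2 / (4*pi^2))^(1/3)
r = 6.6197859e+07 m = 66197.8586 km
alt = r - R_E = 66197.8586 - 6371 = 59826.8586 km

59826.8586 km


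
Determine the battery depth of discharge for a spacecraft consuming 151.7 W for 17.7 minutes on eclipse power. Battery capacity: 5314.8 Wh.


E_used = P * t / 60 = 151.7 * 17.7 / 60 = 44.7515 Wh
DOD = E_used / E_total * 100 = 44.7515 / 5314.8 * 100
DOD = 0.8420166 %

0.8420 %


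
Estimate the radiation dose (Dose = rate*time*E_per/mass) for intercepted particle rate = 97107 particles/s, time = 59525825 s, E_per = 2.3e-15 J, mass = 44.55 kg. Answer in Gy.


Total energy deposited = rate * time * E_per
  = 97107 * 59525825 * 2.3e-15 = 0.01329486 J
Dose = E_total / mass = 0.01329486 / 44.55
Dose = 2.9842561e-04 Gy

2.9843e-04 Gy


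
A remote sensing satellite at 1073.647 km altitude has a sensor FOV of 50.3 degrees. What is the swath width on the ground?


FOV = 50.3 deg = 0.8779006 rad
swath = 2 * alt * tan(FOV/2) = 2 * 1073.647 * tan(0.4389503)
swath = 2 * 1073.647 * 0.4694988
swath = 1008.1520 km

1008.1520 km


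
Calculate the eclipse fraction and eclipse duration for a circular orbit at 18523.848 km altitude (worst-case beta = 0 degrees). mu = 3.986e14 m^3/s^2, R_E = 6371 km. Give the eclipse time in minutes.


r = 24894.8480 km
T = 651.5147 min
Eclipse fraction = arcsin(R_E/r)/pi = arcsin(6371.0000/24894.8480)/pi
= arcsin(0.2559164)/pi = 0.08237718
Eclipse duration = 0.08237718 * 651.5147 = 53.6699 min

53.6699 minutes


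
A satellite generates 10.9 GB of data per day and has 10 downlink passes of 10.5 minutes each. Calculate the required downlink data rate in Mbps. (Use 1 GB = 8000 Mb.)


total contact time = 10 * 10.5 * 60 = 6300.0000 s
data = 10.9 GB = 87200.0000 Mb
rate = 87200.0000 / 6300.0000 = 13.8413 Mbps

13.8413 Mbps
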